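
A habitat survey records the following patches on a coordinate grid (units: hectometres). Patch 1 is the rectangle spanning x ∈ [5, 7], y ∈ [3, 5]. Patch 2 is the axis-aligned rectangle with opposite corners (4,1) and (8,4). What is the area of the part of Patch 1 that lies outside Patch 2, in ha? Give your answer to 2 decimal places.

|Patch 1∩Patch 2|: x∈[5,7], y∈[3,4] → 2·1 = 2.
|Patch 1| = 4.
|Patch 1 ∖ Patch 2| = |Patch 1| − |Patch 1∩Patch 2| = 4 − 2 = 2.00.

2.00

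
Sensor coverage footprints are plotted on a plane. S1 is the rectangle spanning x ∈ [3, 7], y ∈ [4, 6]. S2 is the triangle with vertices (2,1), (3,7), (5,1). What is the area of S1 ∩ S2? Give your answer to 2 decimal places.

1.33

The intersection is the polygon with vertices (3,4), (3,6), (3.333,6), (4,4).
By the shoelace formula its area is 1.33.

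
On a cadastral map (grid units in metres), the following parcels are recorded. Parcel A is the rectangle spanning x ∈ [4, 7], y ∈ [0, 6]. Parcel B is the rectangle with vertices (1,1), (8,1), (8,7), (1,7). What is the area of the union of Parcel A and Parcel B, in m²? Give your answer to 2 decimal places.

By inclusion–exclusion:
Individual areas: |Parcel A| = 18, |Parcel B| = 42.
|Parcel A∩Parcel B|: x∈[4,7], y∈[1,6] → 3·5 = 15.
|Parcel A ∪ Parcel B| = 60 − 15 = 45.00.

45.00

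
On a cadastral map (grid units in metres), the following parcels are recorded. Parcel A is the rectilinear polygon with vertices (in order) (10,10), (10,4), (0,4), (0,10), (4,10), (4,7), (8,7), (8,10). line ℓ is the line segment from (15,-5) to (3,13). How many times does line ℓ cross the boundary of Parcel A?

2

The segment meets the boundary at (7,7), (9,4).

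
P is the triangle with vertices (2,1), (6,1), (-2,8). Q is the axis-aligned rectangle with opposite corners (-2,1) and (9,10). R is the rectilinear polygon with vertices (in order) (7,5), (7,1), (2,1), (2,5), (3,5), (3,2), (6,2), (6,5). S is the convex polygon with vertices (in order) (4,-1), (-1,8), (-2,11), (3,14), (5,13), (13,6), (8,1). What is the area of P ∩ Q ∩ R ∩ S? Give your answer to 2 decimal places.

The intersection is the polygon with vertices (3,2), (4.857,2), (6,1), (2.889,1), (2,2.6), (2,4.5), (3,3.625).
By the shoelace formula its area is 4.78.

4.78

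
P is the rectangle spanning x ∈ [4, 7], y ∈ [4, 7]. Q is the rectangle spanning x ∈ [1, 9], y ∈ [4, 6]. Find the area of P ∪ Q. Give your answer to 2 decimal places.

By inclusion–exclusion:
Individual areas: |P| = 9, |Q| = 16.
|P∩Q|: x∈[4,7], y∈[4,6] → 3·2 = 6.
|P ∪ Q| = 25 − 6 = 19.00.

19.00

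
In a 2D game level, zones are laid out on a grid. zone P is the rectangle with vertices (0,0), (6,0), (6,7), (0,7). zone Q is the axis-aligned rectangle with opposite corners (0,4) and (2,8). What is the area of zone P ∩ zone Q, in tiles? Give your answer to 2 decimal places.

6.00

|zone P∩zone Q|: x∈[0,2], y∈[4,7] → 2·3 = 6.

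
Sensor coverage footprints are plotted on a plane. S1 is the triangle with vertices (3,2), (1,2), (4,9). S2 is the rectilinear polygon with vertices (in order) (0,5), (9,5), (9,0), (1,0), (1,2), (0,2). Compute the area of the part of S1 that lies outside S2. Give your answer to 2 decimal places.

|S1| = 7, |S1∩S2| = 4.7143.
|S1 ∖ S2| = |S1| − |S1∩S2| = 7 − 4.7143 = 2.29.

2.29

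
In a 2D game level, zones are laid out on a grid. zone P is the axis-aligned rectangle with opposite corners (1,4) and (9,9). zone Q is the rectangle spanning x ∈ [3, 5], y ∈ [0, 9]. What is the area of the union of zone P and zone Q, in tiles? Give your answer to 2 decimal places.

48.00

By inclusion–exclusion:
Individual areas: |zone P| = 40, |zone Q| = 18.
|zone P∩zone Q|: x∈[3,5], y∈[4,9] → 2·5 = 10.
|zone P ∪ zone Q| = 58 − 10 = 48.00.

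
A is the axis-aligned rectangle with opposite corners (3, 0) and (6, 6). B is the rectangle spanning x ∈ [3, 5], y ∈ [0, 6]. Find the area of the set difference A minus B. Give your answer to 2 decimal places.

|A∩B|: x∈[3,5], y∈[0,6] → 2·6 = 12.
|A| = 18.
|A ∖ B| = |A| − |A∩B| = 18 − 12 = 6.00.

6.00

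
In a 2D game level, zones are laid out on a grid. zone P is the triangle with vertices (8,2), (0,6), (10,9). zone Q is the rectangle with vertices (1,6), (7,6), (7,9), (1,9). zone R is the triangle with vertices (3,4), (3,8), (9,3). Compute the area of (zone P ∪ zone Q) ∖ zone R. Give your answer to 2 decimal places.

31.31

|zone P ∪ zone Q| = 42.8.
|(zone P ∪ zone Q) ∩ zone R| = 11.4939.
|(zone P ∪ zone Q) ∖ zone R| = 42.8 − 11.4939 = 31.31.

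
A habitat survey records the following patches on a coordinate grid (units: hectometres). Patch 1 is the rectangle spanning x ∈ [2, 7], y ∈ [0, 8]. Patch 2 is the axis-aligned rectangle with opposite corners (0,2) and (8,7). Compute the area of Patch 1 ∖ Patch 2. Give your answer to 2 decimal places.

15.00

|Patch 1∩Patch 2|: x∈[2,7], y∈[2,7] → 5·5 = 25.
|Patch 1| = 40.
|Patch 1 ∖ Patch 2| = |Patch 1| − |Patch 1∩Patch 2| = 40 − 25 = 15.00.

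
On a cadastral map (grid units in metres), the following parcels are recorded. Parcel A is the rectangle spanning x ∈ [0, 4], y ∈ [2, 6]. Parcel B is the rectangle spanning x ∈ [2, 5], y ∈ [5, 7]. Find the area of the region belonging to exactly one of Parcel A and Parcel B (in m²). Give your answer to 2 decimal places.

18.00

|Parcel A∩Parcel B|: x∈[2,4], y∈[5,6] → 2·1 = 2.
|Parcel A △ Parcel B| = |Parcel A| + |Parcel B| − 2·|Parcel A∩Parcel B| = 16 + 6 − 4 = 18.00.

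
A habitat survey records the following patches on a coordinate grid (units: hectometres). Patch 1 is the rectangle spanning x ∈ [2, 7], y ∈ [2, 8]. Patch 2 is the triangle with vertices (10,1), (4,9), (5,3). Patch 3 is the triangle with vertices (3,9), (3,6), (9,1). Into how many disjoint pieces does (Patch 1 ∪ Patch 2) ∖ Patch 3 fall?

(Patch 1 ∪ Patch 2) ∖ Patch 3 splits into 2 disjoint pieces (area 15.5846, area 10.381).

2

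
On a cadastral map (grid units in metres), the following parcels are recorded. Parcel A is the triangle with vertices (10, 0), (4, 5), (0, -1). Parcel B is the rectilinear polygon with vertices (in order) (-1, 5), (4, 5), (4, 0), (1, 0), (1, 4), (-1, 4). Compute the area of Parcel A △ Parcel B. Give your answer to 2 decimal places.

28.50

|Parcel A| = 28, |Parcel B| = 17, |Parcel A∩Parcel B| = 8.25.
|Parcel A △ Parcel B| = |Parcel A| + |Parcel B| − 2·|Parcel A∩Parcel B| = 28 + 17 − 16.5 = 28.50.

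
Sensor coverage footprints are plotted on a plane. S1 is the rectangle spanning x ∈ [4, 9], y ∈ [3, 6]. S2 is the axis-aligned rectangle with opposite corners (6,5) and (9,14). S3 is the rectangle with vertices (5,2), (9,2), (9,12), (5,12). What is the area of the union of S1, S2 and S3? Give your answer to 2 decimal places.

By inclusion–exclusion:
Individual areas: |S1| = 15, |S2| = 27, |S3| = 40.
|S1∩S2|: x∈[6,9], y∈[5,6] → 3·1 = 3.
|S1∩S3|: x∈[5,9], y∈[3,6] → 4·3 = 12.
|S2∩S3|: x∈[6,9], y∈[5,12] → 3·7 = 21.
|S1∩S2∩S3| = 3.
|S1 ∪ S2 ∪ S3| = 82 − 36 + 3 = 49.00.

49.00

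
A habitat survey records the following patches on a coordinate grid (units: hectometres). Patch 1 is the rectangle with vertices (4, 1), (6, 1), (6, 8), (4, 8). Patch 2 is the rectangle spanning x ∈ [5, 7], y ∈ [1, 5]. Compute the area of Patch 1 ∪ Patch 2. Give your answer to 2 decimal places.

By inclusion–exclusion:
Individual areas: |Patch 1| = 14, |Patch 2| = 8.
|Patch 1∩Patch 2|: x∈[5,6], y∈[1,5] → 1·4 = 4.
|Patch 1 ∪ Patch 2| = 22 − 4 = 18.00.

18.00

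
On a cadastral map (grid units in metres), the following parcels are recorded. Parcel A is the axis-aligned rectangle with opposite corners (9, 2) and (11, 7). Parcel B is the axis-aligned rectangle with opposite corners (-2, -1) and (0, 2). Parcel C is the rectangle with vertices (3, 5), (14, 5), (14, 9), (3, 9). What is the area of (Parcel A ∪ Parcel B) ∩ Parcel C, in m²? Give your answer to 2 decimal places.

4.00

The region (Parcel A ∪ Parcel B) ∩ Parcel C is the polygon with vertices (9,7), (11,7), (11,5), (9,5).
By the shoelace formula its area is 4.00.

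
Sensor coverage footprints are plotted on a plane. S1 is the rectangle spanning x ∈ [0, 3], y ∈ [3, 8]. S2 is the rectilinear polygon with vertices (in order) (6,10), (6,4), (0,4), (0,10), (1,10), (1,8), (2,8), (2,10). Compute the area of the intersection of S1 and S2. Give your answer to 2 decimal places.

12.00

The intersection is the polygon with vertices (3,8), (3,4), (0,4), (0,8), (1,8), (2,8).
By the shoelace formula its area is 12.00.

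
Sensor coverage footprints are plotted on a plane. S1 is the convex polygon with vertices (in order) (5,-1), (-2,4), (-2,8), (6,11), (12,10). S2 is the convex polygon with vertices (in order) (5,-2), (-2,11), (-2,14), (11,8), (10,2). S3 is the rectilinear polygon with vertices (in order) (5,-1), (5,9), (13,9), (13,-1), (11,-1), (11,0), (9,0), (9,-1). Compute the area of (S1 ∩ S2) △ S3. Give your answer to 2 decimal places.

85.97

|S1 ∩ S2| = 69.3207.
|(S1 ∩ S2) ∩ S3| = 30.6761.
|(S1 ∩ S2) △ S3| = 69.3207 + 78 − 61.3523 = 85.97.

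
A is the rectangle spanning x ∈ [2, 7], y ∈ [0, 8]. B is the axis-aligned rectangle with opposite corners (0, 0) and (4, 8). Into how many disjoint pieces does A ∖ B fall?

A ∖ B is a single connected region.

1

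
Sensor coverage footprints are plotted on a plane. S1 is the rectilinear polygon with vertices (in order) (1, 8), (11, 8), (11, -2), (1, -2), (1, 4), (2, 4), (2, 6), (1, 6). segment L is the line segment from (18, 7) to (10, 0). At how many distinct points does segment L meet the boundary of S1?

1

The segment meets the boundary at (11,0.875).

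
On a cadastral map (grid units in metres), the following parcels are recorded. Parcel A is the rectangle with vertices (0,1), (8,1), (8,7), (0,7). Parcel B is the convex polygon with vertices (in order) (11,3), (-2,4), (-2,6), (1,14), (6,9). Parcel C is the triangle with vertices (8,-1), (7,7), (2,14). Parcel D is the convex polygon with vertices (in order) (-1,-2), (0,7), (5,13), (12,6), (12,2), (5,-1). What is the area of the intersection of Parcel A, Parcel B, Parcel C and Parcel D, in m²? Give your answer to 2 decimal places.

6.24

The intersection is the polygon with vertices (4.8,7), (7,7), (7.466,3.272), (6.254,3.365).
By the shoelace formula its area is 6.24.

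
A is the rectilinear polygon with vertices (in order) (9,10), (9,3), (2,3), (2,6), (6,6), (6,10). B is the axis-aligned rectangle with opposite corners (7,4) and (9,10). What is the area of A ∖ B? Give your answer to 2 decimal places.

21.00

|A| = 33, |A∩B| = 12.
|A ∖ B| = |A| − |A∩B| = 33 − 12 = 21.00.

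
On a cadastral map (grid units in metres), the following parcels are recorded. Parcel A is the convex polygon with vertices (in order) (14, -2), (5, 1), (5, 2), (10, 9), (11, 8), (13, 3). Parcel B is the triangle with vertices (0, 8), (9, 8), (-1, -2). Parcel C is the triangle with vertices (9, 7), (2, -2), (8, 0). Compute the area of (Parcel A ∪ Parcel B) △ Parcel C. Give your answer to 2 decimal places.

91.57

|Parcel A ∪ Parcel B| = 97.
|(Parcel A ∪ Parcel B) ∩ Parcel C| = 12.7143.
|(Parcel A ∪ Parcel B) △ Parcel C| = 97 + 20 − 25.4286 = 91.57.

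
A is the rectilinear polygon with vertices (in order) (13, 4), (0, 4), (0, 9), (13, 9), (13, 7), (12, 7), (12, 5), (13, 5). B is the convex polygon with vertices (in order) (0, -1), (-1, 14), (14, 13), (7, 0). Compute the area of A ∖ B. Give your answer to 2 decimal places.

10.50

|A| = 63, |A∩B| = 52.5.
|A ∖ B| = |A| − |A∩B| = 63 − 52.5 = 10.50.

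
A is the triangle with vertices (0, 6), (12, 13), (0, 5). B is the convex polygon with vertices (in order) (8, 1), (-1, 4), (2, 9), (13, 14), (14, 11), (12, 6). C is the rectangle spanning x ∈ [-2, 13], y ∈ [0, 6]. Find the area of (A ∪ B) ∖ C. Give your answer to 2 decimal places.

|A ∪ B| = 105.0513.
|(A ∪ B) ∩ C| = 40.3333.
|(A ∪ B) ∖ C| = 105.0513 − 40.3333 = 64.72.

64.72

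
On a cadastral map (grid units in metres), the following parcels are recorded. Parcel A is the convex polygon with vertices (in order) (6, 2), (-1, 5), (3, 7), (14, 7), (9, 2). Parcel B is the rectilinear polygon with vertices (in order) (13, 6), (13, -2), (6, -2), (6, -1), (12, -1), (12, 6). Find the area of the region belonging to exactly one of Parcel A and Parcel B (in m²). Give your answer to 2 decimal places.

61.00

|Parcel A| = 48, |Parcel B| = 14, |Parcel A∩Parcel B| = 0.5.
|Parcel A △ Parcel B| = |Parcel A| + |Parcel B| − 2·|Parcel A∩Parcel B| = 48 + 14 − 1 = 61.00.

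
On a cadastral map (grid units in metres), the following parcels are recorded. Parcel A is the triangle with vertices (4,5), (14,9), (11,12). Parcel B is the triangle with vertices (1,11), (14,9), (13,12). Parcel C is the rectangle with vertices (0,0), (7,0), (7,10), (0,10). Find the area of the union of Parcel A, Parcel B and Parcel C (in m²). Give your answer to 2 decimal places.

100.23

By inclusion–exclusion:
Individual areas: |Parcel A| = 21, |Parcel B| = 18.5, |Parcel C| = 70.
|Parcel A∩Parcel B| = 6.572.
|Parcel A∩Parcel C| = 2.7.
|Parcel B∩Parcel C| = 0.
|Parcel A∩Parcel B∩Parcel C| = 0.
|Parcel A ∪ Parcel B ∪ Parcel C| = 109.5 − 9.272 + 0 = 100.23.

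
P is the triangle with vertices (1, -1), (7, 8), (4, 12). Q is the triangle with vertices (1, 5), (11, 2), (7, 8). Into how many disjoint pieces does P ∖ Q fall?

2

P ∖ Q splits into 2 disjoint pieces (area 6.1151, area 12.1957).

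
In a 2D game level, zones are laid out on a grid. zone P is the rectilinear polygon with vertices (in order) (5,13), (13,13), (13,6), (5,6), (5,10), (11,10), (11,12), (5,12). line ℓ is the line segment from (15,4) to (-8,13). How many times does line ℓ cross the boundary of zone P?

The segment meets the boundary at (5,7.913), (9.889,6).

2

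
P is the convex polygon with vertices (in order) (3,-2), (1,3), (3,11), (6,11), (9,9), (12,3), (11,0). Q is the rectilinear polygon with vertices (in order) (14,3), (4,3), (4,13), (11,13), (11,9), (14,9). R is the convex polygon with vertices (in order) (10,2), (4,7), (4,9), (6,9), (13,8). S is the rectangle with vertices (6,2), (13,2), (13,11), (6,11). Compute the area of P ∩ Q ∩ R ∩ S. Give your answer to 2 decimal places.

21.92

The intersection is the polygon with vertices (10.5,3), (8.8,3), (6,5.333), (6,9), (9.231,8.539), (11.25,4.5).
By the shoelace formula its area is 21.92.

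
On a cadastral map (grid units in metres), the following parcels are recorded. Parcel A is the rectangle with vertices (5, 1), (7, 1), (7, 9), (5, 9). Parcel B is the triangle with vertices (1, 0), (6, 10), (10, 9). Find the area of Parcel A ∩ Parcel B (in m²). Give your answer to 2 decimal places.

The intersection is the polygon with vertices (7,9), (7,6), (5,4), (5,8), (5.5,9).
By the shoelace formula its area is 7.75.

7.75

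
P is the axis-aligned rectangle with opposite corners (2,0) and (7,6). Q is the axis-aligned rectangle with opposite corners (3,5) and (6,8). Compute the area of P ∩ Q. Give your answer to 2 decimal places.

|P∩Q|: x∈[3,6], y∈[5,6] → 3·1 = 3.

3.00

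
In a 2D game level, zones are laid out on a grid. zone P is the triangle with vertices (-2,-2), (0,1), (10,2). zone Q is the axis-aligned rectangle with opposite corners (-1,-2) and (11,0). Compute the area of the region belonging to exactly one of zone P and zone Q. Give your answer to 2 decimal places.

29.83

|zone P| = 14, |zone Q| = 24, |zone P∩zone Q| = 4.0833.
|zone P △ zone Q| = |zone P| + |zone Q| − 2·|zone P∩zone Q| = 14 + 24 − 8.1667 = 29.83.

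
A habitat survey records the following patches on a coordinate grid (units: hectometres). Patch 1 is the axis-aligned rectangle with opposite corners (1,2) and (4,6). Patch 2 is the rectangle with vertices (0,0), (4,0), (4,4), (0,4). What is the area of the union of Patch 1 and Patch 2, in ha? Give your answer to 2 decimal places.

22.00

By inclusion–exclusion:
Individual areas: |Patch 1| = 12, |Patch 2| = 16.
|Patch 1∩Patch 2|: x∈[1,4], y∈[2,4] → 3·2 = 6.
|Patch 1 ∪ Patch 2| = 28 − 6 = 22.00.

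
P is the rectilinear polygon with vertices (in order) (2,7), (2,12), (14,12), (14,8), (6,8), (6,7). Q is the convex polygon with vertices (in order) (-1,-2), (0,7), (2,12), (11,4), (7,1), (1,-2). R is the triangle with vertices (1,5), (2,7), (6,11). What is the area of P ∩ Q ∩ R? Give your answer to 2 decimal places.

The intersection is the polygon with vertices (4.777,9.532), (2.667,7), (2,7), (4.647,9.647).
By the shoelace formula its area is 1.17.

1.17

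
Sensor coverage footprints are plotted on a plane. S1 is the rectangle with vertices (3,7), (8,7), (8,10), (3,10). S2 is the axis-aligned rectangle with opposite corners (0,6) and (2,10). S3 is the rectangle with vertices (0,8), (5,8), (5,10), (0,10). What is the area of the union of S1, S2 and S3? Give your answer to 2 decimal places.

By inclusion–exclusion:
Individual areas: |S1| = 15, |S2| = 8, |S3| = 10.
|S1∩S2| = 0 (no overlap).
|S1∩S3|: x∈[3,5], y∈[8,10] → 2·2 = 4.
|S2∩S3|: x∈[0,2], y∈[8,10] → 2·2 = 4.
|S1∩S2∩S3| = 0.
|S1 ∪ S2 ∪ S3| = 33 − 8 + 0 = 25.00.

25.00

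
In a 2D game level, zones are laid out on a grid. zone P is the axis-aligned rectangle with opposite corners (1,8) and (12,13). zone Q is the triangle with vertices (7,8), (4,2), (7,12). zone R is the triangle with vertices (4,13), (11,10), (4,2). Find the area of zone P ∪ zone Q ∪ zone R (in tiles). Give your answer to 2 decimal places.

By inclusion–exclusion:
Individual areas: |zone P| = 55, |zone Q| = 6, |zone R| = 38.5.
|zone P∩zone Q| = 2.4.
|zone P∩zone R| = 22.75.
|zone Q∩zone R| = 5.9892.
|zone P∩zone Q∩zone R| = 2.3892.
|zone P ∪ zone Q ∪ zone R| = 99.5 − 31.1392 + 2.3892 = 70.75.

70.75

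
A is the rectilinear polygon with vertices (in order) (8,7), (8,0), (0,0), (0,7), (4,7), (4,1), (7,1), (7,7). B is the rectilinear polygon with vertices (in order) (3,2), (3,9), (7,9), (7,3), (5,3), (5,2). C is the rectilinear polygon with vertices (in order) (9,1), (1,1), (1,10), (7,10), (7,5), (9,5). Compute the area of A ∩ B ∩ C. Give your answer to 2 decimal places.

5.00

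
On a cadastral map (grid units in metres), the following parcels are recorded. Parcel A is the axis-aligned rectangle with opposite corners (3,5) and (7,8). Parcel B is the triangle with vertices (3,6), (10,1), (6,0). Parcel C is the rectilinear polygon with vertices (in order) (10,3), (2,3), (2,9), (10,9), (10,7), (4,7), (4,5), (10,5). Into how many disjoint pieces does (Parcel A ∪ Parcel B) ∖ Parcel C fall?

(Parcel A ∪ Parcel B) ∖ Parcel C splits into 2 disjoint pieces (area 6, area 9.45).

2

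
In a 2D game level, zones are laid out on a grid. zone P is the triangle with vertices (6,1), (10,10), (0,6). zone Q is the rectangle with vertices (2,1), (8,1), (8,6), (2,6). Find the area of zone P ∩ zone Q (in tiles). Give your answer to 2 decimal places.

The intersection is the polygon with vertices (6,1), (2,4.333), (2,6), (8,6), (8,5.5).
By the shoelace formula its area is 18.83.

18.83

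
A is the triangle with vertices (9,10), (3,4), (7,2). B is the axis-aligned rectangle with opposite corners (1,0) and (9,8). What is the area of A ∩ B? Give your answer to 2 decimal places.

The intersection is the polygon with vertices (7,2), (3,4), (7,8), (8.5,8).
By the shoelace formula its area is 16.50.

16.50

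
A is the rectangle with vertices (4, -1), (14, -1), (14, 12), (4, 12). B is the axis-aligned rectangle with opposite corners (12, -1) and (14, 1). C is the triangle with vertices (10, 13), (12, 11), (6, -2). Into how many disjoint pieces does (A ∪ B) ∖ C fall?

(A ∪ B) ∖ C splits into 2 disjoint pieces (area 59.7308, area 52).

2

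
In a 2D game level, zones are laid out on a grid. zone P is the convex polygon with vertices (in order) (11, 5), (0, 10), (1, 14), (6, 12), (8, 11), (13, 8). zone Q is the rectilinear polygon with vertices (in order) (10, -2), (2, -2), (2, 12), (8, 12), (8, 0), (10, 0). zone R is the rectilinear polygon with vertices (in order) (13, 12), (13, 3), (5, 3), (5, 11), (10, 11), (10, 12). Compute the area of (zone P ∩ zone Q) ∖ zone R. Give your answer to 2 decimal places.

|zone P ∩ zone Q| = 24.6364.
|(zone P ∩ zone Q) ∩ zone R| = 11.8636.
|(zone P ∩ zone Q) ∖ zone R| = 24.6364 − 11.8636 = 12.77.

12.77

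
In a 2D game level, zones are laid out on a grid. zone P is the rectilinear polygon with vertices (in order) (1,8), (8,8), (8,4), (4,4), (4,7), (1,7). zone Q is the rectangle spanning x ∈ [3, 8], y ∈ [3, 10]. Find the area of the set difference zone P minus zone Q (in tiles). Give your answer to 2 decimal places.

|zone P| = 19, |zone P∩zone Q| = 17.
|zone P ∖ zone Q| = |zone P| − |zone P∩zone Q| = 19 − 17 = 2.00.

2.00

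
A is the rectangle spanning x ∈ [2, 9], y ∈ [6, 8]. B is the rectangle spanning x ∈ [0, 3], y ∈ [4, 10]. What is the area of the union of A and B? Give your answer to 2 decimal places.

30.00

By inclusion–exclusion:
Individual areas: |A| = 14, |B| = 18.
|A∩B|: x∈[2,3], y∈[6,8] → 1·2 = 2.
|A ∪ B| = 32 − 2 = 30.00.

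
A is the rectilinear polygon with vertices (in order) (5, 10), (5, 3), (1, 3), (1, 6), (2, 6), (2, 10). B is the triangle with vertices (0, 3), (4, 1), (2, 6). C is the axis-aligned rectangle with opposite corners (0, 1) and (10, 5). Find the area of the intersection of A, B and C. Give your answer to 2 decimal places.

3.52

The intersection is the polygon with vertices (1,4.5), (1.333,5), (2.4,5), (3.2,3), (1,3).
By the shoelace formula its area is 3.52.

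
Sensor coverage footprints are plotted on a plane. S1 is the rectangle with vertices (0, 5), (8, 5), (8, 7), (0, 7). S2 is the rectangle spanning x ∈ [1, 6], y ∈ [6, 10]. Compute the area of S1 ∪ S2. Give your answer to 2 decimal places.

31.00

By inclusion–exclusion:
Individual areas: |S1| = 16, |S2| = 20.
|S1∩S2|: x∈[1,6], y∈[6,7] → 5·1 = 5.
|S1 ∪ S2| = 36 − 5 = 31.00.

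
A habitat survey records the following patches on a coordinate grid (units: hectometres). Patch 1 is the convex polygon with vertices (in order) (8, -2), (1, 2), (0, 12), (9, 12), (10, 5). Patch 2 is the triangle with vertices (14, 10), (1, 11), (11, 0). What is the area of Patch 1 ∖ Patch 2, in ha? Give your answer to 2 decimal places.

68.75

|Patch 1| = 106.5, |Patch 1∩Patch 2| = 37.7467.
|Patch 1 ∖ Patch 2| = |Patch 1| − |Patch 1∩Patch 2| = 106.5 − 37.7467 = 68.75.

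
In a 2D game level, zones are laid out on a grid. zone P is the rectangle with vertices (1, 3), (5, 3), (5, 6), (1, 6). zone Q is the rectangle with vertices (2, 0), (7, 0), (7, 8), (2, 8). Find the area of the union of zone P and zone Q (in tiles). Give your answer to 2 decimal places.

By inclusion–exclusion:
Individual areas: |zone P| = 12, |zone Q| = 40.
|zone P∩zone Q|: x∈[2,5], y∈[3,6] → 3·3 = 9.
|zone P ∪ zone Q| = 52 − 9 = 43.00.

43.00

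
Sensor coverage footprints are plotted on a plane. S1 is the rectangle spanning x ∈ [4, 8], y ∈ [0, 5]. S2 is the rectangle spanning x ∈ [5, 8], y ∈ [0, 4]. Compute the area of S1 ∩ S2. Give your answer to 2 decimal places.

|S1∩S2|: x∈[5,8], y∈[0,4] → 3·4 = 12.

12.00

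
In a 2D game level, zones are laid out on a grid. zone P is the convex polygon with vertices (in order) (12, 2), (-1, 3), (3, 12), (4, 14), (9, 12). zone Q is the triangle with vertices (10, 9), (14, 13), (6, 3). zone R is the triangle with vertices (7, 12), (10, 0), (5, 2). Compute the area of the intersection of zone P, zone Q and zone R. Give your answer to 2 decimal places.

The intersection is the polygon with vertices (6,3), (8.364,6.545), (8.476,6.095).
By the shoelace formula its area is 0.73.

0.73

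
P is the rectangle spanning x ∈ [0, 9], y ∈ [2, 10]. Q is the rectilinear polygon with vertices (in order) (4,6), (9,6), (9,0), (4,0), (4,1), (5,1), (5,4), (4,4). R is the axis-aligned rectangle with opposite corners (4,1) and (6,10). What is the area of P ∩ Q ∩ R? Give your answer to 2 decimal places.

6.00

The intersection is the polygon with vertices (5,2), (5,4), (4,4), (4,6), (6,6), (6,2).
By the shoelace formula its area is 6.00.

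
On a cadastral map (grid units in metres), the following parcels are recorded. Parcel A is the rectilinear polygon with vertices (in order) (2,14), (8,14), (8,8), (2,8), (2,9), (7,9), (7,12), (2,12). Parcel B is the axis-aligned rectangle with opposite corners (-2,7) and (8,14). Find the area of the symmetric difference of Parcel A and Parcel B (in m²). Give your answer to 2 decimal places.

49.00

|Parcel A| = 21, |Parcel B| = 70, |Parcel A∩Parcel B| = 21.
|Parcel A △ Parcel B| = |Parcel A| + |Parcel B| − 2·|Parcel A∩Parcel B| = 21 + 70 − 42 = 49.00.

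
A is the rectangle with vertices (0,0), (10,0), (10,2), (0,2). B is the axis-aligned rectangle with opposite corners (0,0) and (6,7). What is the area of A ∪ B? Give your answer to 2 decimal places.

50.00

By inclusion–exclusion:
Individual areas: |A| = 20, |B| = 42.
|A∩B|: x∈[0,6], y∈[0,2] → 6·2 = 12.
|A ∪ B| = 62 − 12 = 50.00.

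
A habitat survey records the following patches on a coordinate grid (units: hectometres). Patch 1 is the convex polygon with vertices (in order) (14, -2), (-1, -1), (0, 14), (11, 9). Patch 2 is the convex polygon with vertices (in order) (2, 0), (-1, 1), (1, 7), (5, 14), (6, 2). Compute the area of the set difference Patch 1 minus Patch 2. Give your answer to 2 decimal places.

114.93

|Patch 1| = 166, |Patch 1∩Patch 2| = 51.0686.
|Patch 1 ∖ Patch 2| = |Patch 1| − |Patch 1∩Patch 2| = 166 − 51.0686 = 114.93.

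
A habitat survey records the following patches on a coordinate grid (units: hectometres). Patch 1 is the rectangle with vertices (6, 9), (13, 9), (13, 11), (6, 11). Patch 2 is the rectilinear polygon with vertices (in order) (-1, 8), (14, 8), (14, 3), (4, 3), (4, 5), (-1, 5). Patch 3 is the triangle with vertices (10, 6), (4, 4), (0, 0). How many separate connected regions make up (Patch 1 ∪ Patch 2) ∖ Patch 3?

2

(Patch 1 ∪ Patch 2) ∖ Patch 3 splits into 2 disjoint pieces (area 14, area 60.5).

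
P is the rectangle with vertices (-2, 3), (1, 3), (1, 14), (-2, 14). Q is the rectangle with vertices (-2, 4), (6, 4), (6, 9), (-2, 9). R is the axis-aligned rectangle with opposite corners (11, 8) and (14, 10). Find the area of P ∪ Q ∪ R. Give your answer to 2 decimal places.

By inclusion–exclusion:
Individual areas: |P| = 33, |Q| = 40, |R| = 6.
|P∩Q|: x∈[-2,1], y∈[4,9] → 3·5 = 15.
|P∩R| = 0 (no overlap).
|Q∩R| = 0 (no overlap).
|P∩Q∩R| = 0.
|P ∪ Q ∪ R| = 79 − 15 + 0 = 64.00.

64.00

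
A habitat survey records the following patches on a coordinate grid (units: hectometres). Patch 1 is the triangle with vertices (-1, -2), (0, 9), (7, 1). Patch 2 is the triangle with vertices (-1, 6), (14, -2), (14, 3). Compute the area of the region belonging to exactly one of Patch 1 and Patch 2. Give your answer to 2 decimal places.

70.21

|Patch 1| = 42.5, |Patch 2| = 37.5, |Patch 1∩Patch 2| = 4.8949.
|Patch 1 △ Patch 2| = |Patch 1| + |Patch 2| − 2·|Patch 1∩Patch 2| = 42.5 + 37.5 − 9.7899 = 70.21.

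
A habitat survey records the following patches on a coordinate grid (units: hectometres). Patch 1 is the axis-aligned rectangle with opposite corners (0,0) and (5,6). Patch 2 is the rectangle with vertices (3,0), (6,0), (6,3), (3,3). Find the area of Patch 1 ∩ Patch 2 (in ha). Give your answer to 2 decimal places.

6.00

|Patch 1∩Patch 2|: x∈[3,5], y∈[0,3] → 2·3 = 6.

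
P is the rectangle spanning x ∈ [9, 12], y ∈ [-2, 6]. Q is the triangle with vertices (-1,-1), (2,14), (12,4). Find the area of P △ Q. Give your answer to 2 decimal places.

|P| = 24, |Q| = 90, |P∩Q| = 5.7308.
|P △ Q| = |P| + |Q| − 2·|P∩Q| = 24 + 90 − 11.4615 = 102.54.

102.54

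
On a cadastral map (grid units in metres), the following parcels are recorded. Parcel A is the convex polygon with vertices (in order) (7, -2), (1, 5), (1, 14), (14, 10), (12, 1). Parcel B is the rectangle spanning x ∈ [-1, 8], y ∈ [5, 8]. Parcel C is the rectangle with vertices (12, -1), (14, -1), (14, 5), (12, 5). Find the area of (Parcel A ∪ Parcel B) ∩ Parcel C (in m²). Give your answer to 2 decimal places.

1.78

The region (Parcel A ∪ Parcel B) ∩ Parcel C is the polygon with vertices (12,1), (12,5), (12.889,5).
By the shoelace formula its area is 1.78.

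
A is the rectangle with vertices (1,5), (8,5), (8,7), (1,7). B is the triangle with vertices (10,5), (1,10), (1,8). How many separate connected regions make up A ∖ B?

2

A ∖ B splits into 2 disjoint pieces (area 11.3333, area 0.7111).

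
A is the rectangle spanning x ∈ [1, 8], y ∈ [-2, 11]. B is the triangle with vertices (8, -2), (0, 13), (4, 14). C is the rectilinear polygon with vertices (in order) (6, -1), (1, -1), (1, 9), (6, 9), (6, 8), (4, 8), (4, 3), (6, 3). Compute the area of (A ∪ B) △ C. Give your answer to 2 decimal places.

|A ∪ B| = 101.0583.
|(A ∪ B) ∩ C| = 40.
|(A ∪ B) △ C| = 101.0583 + 40 − 80 = 61.06.

61.06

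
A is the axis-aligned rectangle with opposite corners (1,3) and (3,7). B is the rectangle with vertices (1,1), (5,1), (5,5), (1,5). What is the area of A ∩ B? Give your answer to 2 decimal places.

4.00

|A∩B|: x∈[1,3], y∈[3,5] → 2·2 = 4.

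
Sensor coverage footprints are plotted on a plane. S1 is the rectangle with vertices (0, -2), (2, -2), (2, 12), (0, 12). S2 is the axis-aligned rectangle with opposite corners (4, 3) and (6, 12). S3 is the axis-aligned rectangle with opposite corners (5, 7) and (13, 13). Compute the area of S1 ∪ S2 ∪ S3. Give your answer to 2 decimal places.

By inclusion–exclusion:
Individual areas: |S1| = 28, |S2| = 18, |S3| = 48.
|S1∩S2| = 0 (no overlap).
|S1∩S3| = 0 (no overlap).
|S2∩S3|: x∈[5,6], y∈[7,12] → 1·5 = 5.
|S1∩S2∩S3| = 0.
|S1 ∪ S2 ∪ S3| = 94 − 5 + 0 = 89.00.

89.00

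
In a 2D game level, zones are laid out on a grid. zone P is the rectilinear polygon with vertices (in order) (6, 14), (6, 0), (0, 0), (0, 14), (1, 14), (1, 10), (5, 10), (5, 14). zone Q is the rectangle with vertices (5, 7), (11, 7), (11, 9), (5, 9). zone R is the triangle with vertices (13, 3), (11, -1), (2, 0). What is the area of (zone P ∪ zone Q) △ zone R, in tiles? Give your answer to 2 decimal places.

92.64

|zone P ∪ zone Q| = 78.
|(zone P ∪ zone Q) ∩ zone R| = 2.1818.
|(zone P ∪ zone Q) △ zone R| = 78 + 19 − 4.3636 = 92.64.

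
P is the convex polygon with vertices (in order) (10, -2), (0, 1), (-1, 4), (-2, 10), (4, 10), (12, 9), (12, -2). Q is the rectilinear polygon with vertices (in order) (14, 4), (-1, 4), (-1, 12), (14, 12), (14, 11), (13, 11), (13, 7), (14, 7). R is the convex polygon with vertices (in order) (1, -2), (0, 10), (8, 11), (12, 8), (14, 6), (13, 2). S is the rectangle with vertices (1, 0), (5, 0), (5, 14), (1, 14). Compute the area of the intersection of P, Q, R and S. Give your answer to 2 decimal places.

23.94

The intersection is the polygon with vertices (1,4), (1,10), (4,10), (5,9.875), (5,4).
By the shoelace formula its area is 23.94.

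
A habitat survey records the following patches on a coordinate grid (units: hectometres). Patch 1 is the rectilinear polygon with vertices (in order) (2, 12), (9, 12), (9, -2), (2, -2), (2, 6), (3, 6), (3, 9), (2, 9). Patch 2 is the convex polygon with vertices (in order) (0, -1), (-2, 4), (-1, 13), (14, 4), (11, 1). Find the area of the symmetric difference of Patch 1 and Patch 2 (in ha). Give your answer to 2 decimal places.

99.10

|Patch 1| = 95, |Patch 2| = 125.5, |Patch 1∩Patch 2| = 60.7.
|Patch 1 △ Patch 2| = |Patch 1| + |Patch 2| − 2·|Patch 1∩Patch 2| = 95 + 125.5 − 121.4 = 99.10.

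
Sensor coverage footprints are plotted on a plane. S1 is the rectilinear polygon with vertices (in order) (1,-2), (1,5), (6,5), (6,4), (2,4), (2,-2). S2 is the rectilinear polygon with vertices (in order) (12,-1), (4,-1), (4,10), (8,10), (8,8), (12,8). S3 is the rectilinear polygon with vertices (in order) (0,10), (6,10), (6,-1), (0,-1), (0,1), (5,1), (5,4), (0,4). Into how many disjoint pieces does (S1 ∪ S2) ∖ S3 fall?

4

(S1 ∪ S2) ∖ S3 splits into 4 disjoint pieces (area 58, area 3, area 3, area 1).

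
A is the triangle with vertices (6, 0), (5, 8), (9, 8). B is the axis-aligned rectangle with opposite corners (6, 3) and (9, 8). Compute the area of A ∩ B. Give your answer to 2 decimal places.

10.31

The intersection is the polygon with vertices (9,8), (7.125,3), (6,3), (6,8).
By the shoelace formula its area is 10.31.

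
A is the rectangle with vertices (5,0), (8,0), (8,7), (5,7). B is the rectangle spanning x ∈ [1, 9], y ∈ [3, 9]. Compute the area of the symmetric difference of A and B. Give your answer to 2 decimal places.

|A∩B|: x∈[5,8], y∈[3,7] → 3·4 = 12.
|A △ B| = |A| + |B| − 2·|A∩B| = 21 + 48 − 24 = 45.00.

45.00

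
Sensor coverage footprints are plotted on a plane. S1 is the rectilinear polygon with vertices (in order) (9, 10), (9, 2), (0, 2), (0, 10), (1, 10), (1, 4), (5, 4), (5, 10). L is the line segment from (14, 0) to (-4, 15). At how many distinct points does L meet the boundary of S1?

2

The segment meets the boundary at (5,7.5), (9,4.167).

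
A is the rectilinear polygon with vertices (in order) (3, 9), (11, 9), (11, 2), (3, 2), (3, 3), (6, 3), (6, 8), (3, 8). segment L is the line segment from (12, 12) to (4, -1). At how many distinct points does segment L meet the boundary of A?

2

The segment meets the boundary at (5.846,2), (10.154,9).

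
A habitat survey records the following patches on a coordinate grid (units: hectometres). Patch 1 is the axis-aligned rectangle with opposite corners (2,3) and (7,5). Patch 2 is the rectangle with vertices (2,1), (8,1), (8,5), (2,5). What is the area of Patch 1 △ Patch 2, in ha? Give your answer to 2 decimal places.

|Patch 1∩Patch 2|: x∈[2,7], y∈[3,5] → 5·2 = 10.
|Patch 1 △ Patch 2| = |Patch 1| + |Patch 2| − 2·|Patch 1∩Patch 2| = 10 + 24 − 20 = 14.00.

14.00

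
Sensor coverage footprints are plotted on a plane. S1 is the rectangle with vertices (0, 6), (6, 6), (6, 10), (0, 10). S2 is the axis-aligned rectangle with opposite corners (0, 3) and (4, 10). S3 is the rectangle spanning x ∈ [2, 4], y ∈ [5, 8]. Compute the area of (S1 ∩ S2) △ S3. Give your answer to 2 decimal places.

|S1 ∩ S2| = 16.
|(S1 ∩ S2) ∩ S3| = 4.
|(S1 ∩ S2) △ S3| = 16 + 6 − 8 = 14.00.

14.00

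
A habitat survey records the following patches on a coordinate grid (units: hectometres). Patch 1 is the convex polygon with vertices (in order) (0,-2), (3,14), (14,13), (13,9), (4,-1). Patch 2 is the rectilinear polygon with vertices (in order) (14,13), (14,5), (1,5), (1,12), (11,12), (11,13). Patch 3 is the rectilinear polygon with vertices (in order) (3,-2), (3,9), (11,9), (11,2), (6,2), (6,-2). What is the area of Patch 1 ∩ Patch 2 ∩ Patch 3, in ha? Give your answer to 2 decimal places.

The intersection is the polygon with vertices (9.4,5), (3,5), (3,9), (11,9), (11,6.778).
By the shoelace formula its area is 30.58.

30.58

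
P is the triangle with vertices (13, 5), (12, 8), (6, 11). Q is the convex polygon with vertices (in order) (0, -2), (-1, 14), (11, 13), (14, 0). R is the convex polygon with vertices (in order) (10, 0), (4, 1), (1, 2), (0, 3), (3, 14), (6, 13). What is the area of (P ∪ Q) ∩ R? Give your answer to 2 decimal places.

81.76

The region (P ∪ Q) ∩ R is the polygon with vertices (4.333,13.556), (6,13), (10,0), (4,1), (1,2), (0,3), (2.911,13.674).
By the shoelace formula its area is 81.76.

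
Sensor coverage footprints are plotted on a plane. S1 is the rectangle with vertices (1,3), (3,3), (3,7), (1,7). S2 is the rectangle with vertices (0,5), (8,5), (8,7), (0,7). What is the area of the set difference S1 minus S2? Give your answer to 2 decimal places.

4.00

|S1∩S2|: x∈[1,3], y∈[5,7] → 2·2 = 4.
|S1| = 8.
|S1 ∖ S2| = |S1| − |S1∩S2| = 8 − 4 = 4.00.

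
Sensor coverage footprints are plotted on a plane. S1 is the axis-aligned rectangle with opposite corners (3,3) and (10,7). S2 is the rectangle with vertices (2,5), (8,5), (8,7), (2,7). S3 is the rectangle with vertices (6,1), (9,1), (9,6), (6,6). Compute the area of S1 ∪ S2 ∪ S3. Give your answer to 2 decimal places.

By inclusion–exclusion:
Individual areas: |S1| = 28, |S2| = 12, |S3| = 15.
|S1∩S2|: x∈[3,8], y∈[5,7] → 5·2 = 10.
|S1∩S3|: x∈[6,9], y∈[3,6] → 3·3 = 9.
|S2∩S3|: x∈[6,8], y∈[5,6] → 2·1 = 2.
|S1∩S2∩S3| = 2.
|S1 ∪ S2 ∪ S3| = 55 − 21 + 2 = 36.00.

36.00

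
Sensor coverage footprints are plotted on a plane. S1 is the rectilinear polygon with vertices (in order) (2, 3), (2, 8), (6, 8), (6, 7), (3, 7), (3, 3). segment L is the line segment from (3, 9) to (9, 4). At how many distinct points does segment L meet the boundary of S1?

2

The segment meets the boundary at (5.4,7), (4.2,8).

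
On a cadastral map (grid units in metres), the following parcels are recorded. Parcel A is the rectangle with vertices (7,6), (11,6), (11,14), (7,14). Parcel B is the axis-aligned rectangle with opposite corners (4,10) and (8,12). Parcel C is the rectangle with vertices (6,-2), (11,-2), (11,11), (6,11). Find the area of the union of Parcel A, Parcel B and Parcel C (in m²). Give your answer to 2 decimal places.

82.00

By inclusion–exclusion:
Individual areas: |Parcel A| = 32, |Parcel B| = 8, |Parcel C| = 65.
|Parcel A∩Parcel B|: x∈[7,8], y∈[10,12] → 1·2 = 2.
|Parcel A∩Parcel C|: x∈[7,11], y∈[6,11] → 4·5 = 20.
|Parcel B∩Parcel C|: x∈[6,8], y∈[10,11] → 2·1 = 2.
|Parcel A∩Parcel B∩Parcel C| = 1.
|Parcel A ∪ Parcel B ∪ Parcel C| = 105 − 24 + 1 = 82.00.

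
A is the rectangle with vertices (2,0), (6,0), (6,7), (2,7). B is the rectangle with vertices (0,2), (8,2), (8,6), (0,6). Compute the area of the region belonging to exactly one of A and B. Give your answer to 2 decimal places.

28.00

|A∩B|: x∈[2,6], y∈[2,6] → 4·4 = 16.
|A △ B| = |A| + |B| − 2·|A∩B| = 28 + 32 − 32 = 28.00.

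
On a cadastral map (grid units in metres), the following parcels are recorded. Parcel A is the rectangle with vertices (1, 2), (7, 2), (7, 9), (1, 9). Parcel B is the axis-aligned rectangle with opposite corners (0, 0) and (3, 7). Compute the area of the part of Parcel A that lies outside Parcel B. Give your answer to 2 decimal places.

|Parcel A∩Parcel B|: x∈[1,3], y∈[2,7] → 2·5 = 10.
|Parcel A| = 42.
|Parcel A ∖ Parcel B| = |Parcel A| − |Parcel A∩Parcel B| = 42 − 10 = 32.00.

32.00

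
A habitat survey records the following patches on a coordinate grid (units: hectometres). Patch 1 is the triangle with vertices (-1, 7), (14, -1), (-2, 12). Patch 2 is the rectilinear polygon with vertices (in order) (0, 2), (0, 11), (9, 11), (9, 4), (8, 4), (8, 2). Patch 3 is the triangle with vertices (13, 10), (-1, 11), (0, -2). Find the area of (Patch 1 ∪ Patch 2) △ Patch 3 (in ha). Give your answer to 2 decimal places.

|Patch 1 ∪ Patch 2| = 90.1667.
|(Patch 1 ∪ Patch 2) ∩ Patch 3| = 70.7955.
|(Patch 1 ∪ Patch 2) △ Patch 3| = 90.1667 + 90.5 − 141.591 = 39.08.

39.08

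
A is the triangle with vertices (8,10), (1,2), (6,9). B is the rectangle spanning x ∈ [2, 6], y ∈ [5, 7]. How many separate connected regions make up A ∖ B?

A ∖ B splits into 2 disjoint pieces (area 2.4911, area 0.7232).

2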